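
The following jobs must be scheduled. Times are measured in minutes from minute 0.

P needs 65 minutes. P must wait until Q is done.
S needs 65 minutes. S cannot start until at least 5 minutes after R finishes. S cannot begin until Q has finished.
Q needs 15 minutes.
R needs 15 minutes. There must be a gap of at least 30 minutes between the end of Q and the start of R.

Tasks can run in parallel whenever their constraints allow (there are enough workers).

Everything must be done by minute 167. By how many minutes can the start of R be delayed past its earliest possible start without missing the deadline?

37

Q can start immediately at minute 0; it finishes at minute 15.
R cannot begin until Q (finishes minute 15, plus 30-minute gap → minute 45). It runs from minute 45 to 45 + 15 = minute 60.

Working backward from the deadline:
S has no dependents, so it just needs to finish by minute 167. Starting by 167 − 65 = minute 102 achieves that.
R must finish before S (must start by minute 102, minus 5-minute gap → minute 97). With a 15-minute duration, R must start by 97 − 15 = minute 82.
So R can start as early as minute 45 and as late as minute 82, giving 82 − 45 = 37 minutes of slack.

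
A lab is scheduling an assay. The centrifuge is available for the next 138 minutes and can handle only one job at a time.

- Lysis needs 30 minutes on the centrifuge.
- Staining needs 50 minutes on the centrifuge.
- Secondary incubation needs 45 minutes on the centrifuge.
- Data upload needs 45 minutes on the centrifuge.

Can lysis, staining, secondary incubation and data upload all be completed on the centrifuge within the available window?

Running back to back, the jobs need 30 + 50 + 45 + 45 = 170 minutes on the centrifuge.
Since 170 > 138, they cannot all fit.

No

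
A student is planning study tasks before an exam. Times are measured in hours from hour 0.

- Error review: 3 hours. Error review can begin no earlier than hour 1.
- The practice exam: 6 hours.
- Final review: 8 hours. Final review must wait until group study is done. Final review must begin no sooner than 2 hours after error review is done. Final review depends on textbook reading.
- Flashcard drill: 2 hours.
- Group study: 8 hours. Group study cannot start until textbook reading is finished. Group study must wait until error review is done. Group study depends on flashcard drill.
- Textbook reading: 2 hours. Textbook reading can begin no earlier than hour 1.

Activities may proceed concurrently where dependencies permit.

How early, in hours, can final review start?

12

Error review cannot begin until its own release at hour 1. It runs from hour 1 to 1 + 3 = hour 4.
Flashcard drill has no prerequisites, so it starts at hour 0 and finishes at hour 2.
Textbook reading cannot begin until its own release at hour 1. It runs from hour 1 to 1 + 2 = hour 3.
Group study needs all of textbook reading (finishes hour 3); error review (finishes hour 4); flashcard drill (finishes hour 2). That puts its earliest start at hour 4; it finishes at 4 + 8 = hour 12.
Final review waits on group study (finishes hour 12); error review (finishes hour 4, plus 2-hour gap → hour 6); textbook reading (finishes hour 3). The latest of these is hour 12, which is the earliest final review can start.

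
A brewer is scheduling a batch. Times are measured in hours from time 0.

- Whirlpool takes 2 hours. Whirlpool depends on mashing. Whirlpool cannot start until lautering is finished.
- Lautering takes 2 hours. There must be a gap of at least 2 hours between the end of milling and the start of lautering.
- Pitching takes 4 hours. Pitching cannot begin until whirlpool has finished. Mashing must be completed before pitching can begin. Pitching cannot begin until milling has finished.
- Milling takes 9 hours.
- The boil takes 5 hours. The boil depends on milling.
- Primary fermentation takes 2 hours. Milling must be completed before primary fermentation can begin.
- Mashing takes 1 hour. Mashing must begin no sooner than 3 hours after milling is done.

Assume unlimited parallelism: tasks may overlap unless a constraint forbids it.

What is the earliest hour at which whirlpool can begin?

13

Milling has no prerequisites, so it starts at hour 0 and finishes at hour 9.
Lautering waits on milling (finishes hour 9, plus 2-hour gap → hour 11), so it starts at hour 11 and finishes at 11 + 2 = hour 13.
Mashing waits on milling (finishes hour 9, plus 3-hour gap → hour 12), so it starts at hour 12 and finishes at 12 + 1 = hour 13.
Whirlpool waits on mashing (finishes hour 13); lautering (finishes hour 13). The latest of these is hour 13, which is the earliest whirlpool can start.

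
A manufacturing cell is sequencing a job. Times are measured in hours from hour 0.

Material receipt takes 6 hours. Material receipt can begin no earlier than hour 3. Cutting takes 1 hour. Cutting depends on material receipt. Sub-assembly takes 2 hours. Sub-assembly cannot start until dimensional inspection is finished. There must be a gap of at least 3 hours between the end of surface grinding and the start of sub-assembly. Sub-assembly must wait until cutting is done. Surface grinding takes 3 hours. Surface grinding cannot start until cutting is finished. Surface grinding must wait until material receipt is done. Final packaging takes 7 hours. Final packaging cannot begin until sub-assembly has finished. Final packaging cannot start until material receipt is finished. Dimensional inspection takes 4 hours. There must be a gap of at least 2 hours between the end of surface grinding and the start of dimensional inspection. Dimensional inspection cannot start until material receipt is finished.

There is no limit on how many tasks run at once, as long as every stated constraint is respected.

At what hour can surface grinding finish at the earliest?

13

Material receipt cannot begin until its own release at hour 3. It runs from hour 3 to 3 + 6 = hour 9.
Cutting waits on material receipt (finishes hour 9), so it starts at hour 9 and finishes at 9 + 1 = hour 10.
Surface grinding needs all of cutting (finishes hour 10); material receipt (finishes hour 9). That puts its earliest start at hour 10; it finishes at 10 + 3 = hour 13.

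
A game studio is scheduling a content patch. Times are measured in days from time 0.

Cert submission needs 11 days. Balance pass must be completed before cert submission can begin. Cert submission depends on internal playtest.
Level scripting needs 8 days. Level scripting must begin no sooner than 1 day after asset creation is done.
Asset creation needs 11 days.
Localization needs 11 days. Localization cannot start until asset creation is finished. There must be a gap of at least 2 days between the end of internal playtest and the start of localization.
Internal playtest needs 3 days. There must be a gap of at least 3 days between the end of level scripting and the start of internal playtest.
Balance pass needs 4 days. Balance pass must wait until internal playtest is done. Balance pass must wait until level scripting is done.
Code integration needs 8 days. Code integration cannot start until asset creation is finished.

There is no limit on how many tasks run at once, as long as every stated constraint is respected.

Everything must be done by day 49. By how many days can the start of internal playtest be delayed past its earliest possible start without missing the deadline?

Nothing blocks asset creation, so it runs from day 0 to day 11.
Level scripting waits on asset creation (finishes day 11, plus 1-day gap → day 12), so it starts at day 12 and finishes at 12 + 8 = day 20.
Internal playtest waits on level scripting (finishes day 20, plus 3-day gap → day 23), so it starts at day 23 and finishes at 23 + 3 = day 26.

Working backward from the deadline:
Cert submission must finish by day 49; it takes 11 days, so it must start by 49 − 11 = day 38.
Balance pass must finish before cert submission (must start by day 38). With a 4-day duration, balance pass must start by 38 − 4 = day 34.
Localization must finish by day 49; it takes 11 days, so it must start by 49 − 11 = day 38.
Internal playtest must finish in time for balance pass (must start by day 34); localization (must start by day 38, minus 2-day gap → day 36); cert submission (must start by day 38). The tightest is day 34, so internal playtest must start by 34 − 3 = day 31.
So internal playtest can start as early as day 23 and as late as day 31, giving 31 − 23 = 8 days of slack.

8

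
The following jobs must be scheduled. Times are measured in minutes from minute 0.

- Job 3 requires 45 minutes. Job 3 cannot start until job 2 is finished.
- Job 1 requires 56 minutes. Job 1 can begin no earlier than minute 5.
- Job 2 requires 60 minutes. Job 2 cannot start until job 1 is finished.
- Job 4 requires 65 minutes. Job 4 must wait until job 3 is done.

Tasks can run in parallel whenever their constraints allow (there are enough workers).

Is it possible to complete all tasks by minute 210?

Job 1 waits on its own release at minute 5, so it starts at minute 5 and finishes at 5 + 56 = minute 61.
Job 2 waits on job 1 (finishes minute 61), so it starts at minute 61 and finishes at 61 + 60 = minute 121.
Job 3 waits on job 2 (finishes minute 121), so it starts at minute 121 and finishes at 121 + 45 = minute 166.
Job 4 cannot begin until job 3 (finishes minute 166). It runs from minute 166 to 166 + 65 = minute 231.
The earliest everything can be done is minute 231, which is after the deadline of 210, so it is not possible.

No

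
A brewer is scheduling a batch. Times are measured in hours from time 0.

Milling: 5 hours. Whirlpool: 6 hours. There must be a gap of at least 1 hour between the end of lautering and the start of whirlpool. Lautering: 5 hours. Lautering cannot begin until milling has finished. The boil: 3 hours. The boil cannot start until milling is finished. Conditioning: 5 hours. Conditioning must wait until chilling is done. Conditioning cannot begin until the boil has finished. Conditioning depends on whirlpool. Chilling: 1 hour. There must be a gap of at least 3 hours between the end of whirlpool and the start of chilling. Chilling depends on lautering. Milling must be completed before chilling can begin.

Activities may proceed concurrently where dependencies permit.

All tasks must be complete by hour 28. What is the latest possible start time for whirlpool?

Conditioning must finish by hour 28; it takes 5 hours, so it must start by 28 − 5 = hour 23.
Chilling must finish before conditioning (must start by hour 23). With a 1-hour duration, chilling must start by 23 − 1 = hour 22.
Whirlpool must finish in time for chilling (must start by hour 22, minus 3-hour gap → hour 19); conditioning (must start by hour 23). The tightest is hour 19, so whirlpool must start by 19 − 6 = hour 13.

13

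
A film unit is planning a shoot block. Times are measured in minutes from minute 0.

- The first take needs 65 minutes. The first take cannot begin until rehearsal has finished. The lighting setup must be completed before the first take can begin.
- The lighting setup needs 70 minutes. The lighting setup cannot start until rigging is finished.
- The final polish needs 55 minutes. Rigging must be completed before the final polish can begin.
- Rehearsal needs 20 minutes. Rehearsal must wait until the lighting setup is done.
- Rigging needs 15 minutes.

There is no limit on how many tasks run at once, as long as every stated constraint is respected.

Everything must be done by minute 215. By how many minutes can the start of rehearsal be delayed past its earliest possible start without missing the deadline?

Rigging has no prerequisites, so it starts at minute 0 and finishes at minute 15.
The lighting setup cannot begin until rigging (finishes minute 15). It runs from minute 15 to 15 + 70 = minute 85.
Rehearsal cannot begin until the lighting setup (finishes minute 85). It runs from minute 85 to 85 + 20 = minute 105.

Working backward from the deadline:
The first take has no dependents, so it just needs to finish by minute 215. Starting by 215 − 65 = minute 150 achieves that.
Rehearsal must finish before the first take (must start by minute 150). With a 20-minute duration, rehearsal must start by 150 − 20 = minute 130.
So rehearsal can start as early as minute 85 and as late as minute 130, giving 130 − 85 = 45 minutes of slack.

45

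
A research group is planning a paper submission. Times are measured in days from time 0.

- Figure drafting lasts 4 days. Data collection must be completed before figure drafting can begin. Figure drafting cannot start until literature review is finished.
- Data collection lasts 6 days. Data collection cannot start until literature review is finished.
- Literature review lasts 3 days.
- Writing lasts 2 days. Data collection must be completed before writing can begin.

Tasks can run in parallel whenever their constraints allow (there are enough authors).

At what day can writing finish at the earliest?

11

Literature review has no prerequisites, so it starts at day 0 and finishes at day 3.
After literature review (finishes day 3), data collection can start at day 3 and finishes at day 9.
After data collection (finishes day 9), writing can start at day 9 and finishes at day 11.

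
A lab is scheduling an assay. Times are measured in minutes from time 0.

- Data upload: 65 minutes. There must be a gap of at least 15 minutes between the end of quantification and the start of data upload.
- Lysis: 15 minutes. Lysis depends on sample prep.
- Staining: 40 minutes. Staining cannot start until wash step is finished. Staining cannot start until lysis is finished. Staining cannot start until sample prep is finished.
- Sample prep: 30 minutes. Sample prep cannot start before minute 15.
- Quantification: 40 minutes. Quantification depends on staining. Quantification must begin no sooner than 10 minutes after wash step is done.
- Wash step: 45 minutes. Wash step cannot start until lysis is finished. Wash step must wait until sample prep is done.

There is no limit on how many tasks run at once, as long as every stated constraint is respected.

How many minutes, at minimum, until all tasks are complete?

Sample prep cannot begin until its own release at minute 15. It runs from minute 15 to 15 + 30 = minute 45.
Lysis cannot begin until sample prep (finishes minute 45). It runs from minute 45 to 45 + 15 = minute 60.
For wash step: lysis (finishes minute 60); sample prep (finishes minute 45). Taking the maximum gives a start of minute 60, and it finishes at 60 + 45 = minute 105.
Staining needs all of wash step (finishes minute 105); lysis (finishes minute 60); sample prep (finishes minute 45). That puts its earliest start at minute 105; it finishes at 105 + 40 = minute 145.
Quantification has to wait for staining (finishes minute 145); wash step (finishes minute 105, plus 10-minute gap → minute 115). The latest of these is minute 145, so quantification runs minute 145 to 145 + 40 = minute 185.
After quantification (finishes minute 185, plus 15-minute gap → minute 200), data upload can start at minute 200 and finishes at minute 265.
All tasks are finished once the last one completes. Finish times: Sample prep at 45, Lysis at 60, Wash step at 105, Staining at 145, Quantification at 185, Data upload at 265. The latest is minute 265.

265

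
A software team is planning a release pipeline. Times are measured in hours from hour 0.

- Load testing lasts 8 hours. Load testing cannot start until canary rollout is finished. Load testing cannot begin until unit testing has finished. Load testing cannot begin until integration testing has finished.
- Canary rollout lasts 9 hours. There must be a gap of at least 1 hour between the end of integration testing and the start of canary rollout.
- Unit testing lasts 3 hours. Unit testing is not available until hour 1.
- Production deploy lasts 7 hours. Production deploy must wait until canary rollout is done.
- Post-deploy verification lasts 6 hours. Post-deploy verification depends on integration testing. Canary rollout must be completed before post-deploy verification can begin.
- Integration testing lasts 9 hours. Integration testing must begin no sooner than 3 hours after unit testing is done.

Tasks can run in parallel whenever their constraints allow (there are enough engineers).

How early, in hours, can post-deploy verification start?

26

Unit testing cannot begin until its own release at hour 1. It runs from hour 1 to 1 + 3 = hour 4.
After unit testing (finishes hour 4, plus 3-hour gap → hour 7), integration testing can start at hour 7 and finishes at hour 16.
Canary rollout waits on integration testing (finishes hour 16, plus 1-hour gap → hour 17), so it starts at hour 17 and finishes at 17 + 9 = hour 26.
Post-deploy verification waits on integration testing (finishes hour 16); canary rollout (finishes hour 26). The latest of these is hour 26, which is the earliest post-deploy verification can start.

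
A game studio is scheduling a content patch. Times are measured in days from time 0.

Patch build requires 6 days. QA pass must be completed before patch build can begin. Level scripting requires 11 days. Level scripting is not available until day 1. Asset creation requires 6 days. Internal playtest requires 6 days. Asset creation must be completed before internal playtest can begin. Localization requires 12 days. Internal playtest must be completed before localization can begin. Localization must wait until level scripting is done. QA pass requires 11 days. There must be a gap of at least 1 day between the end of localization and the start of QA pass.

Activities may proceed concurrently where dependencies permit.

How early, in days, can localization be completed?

24

Level scripting cannot begin until its own release at day 1. It runs from day 1 to 1 + 11 = day 12.
Asset creation can start immediately at day 0; it finishes at day 6.
Internal playtest waits on asset creation (finishes day 6), so it starts at day 6 and finishes at 6 + 6 = day 12.
Localization cannot start until internal playtest (finishes day 12); level scripting (finishes day 12). The controlling bound is day 12, so localization finishes at 12 + 12 = day 24.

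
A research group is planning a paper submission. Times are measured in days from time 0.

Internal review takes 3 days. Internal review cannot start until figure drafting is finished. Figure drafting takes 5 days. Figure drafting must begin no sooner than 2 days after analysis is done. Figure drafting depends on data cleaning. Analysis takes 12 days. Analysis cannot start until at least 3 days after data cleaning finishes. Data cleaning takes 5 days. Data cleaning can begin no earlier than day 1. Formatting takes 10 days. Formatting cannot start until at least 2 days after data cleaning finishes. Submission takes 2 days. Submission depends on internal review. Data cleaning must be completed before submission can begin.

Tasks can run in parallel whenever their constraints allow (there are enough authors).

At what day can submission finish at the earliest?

33

Data cleaning cannot begin until its own release at day 1. It runs from day 1 to 1 + 5 = day 6.
Analysis waits on data cleaning (finishes day 6, plus 3-day gap → day 9), so it starts at day 9 and finishes at 9 + 12 = day 21.
Figure drafting needs all of analysis (finishes day 21, plus 2-day gap → day 23); data cleaning (finishes day 6). That puts its earliest start at day 23; it finishes at 23 + 5 = day 28.
Internal review cannot begin until figure drafting (finishes day 28). It runs from day 28 to 28 + 3 = day 31.
Submission cannot start until internal review (finishes day 31); data cleaning (finishes day 6). The controlling bound is day 31, so submission finishes at 31 + 2 = day 33.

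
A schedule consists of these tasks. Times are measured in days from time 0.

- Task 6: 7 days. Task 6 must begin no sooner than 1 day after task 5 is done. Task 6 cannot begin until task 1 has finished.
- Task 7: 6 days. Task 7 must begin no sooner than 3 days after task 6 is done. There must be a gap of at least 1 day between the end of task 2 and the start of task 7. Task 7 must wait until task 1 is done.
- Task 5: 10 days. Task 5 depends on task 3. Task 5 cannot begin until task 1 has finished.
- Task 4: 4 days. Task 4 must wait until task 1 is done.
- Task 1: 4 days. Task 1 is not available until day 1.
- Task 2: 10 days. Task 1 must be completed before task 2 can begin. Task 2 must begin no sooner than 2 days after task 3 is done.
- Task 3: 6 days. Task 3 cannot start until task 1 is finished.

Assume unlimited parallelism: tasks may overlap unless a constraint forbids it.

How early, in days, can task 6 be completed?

29

After its own release at day 1, task 1 can start at day 1 and finishes at day 5.
After task 1 (finishes day 5), task 3 can start at day 5 and finishes at day 11.
Task 5 needs all of task 3 (finishes day 11); task 1 (finishes day 5). That puts its earliest start at day 11; it finishes at 11 + 10 = day 21.
Task 6 needs all of task 5 (finishes day 21, plus 1-day gap → day 22); task 1 (finishes day 5). That puts its earliest start at day 22; it finishes at 22 + 7 = day 29.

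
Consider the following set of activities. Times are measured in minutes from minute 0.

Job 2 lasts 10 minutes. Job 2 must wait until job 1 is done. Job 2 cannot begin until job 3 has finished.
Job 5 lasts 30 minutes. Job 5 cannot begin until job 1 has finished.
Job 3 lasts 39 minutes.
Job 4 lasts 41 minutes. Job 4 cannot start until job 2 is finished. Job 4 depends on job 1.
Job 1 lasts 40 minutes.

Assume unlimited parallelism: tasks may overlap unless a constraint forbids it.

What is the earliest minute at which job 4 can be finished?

91

Job 3 has no prerequisites, so it starts at minute 0 and finishes at minute 39.
Job 1 can start immediately at minute 0; it finishes at minute 40.
Job 2 has to wait for job 1 (finishes minute 40); job 3 (finishes minute 39). The latest of these is minute 40, so job 2 runs minute 40 to 40 + 10 = minute 50.
For job 4: job 2 (finishes minute 50); job 1 (finishes minute 40). Taking the maximum gives a start of minute 50, and it finishes at 50 + 41 = minute 91.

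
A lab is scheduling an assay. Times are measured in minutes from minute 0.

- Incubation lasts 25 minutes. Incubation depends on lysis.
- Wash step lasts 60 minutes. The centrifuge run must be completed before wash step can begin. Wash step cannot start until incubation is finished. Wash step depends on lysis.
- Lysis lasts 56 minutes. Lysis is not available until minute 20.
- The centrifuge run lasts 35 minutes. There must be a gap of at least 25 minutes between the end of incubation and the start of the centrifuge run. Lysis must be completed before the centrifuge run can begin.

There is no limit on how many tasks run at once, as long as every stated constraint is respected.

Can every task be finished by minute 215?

No

Lysis waits on its own release at minute 20, so it starts at minute 20 and finishes at 20 + 56 = minute 76.
Incubation cannot begin until lysis (finishes minute 76). It runs from minute 76 to 76 + 25 = minute 101.
The centrifuge run cannot start until incubation (finishes minute 101, plus 25-minute gap → minute 126); lysis (finishes minute 76). The controlling bound is minute 126, so the centrifuge run finishes at 126 + 35 = minute 161.
Wash step needs all of the centrifuge run (finishes minute 161); incubation (finishes minute 101); lysis (finishes minute 76). That puts its earliest start at minute 161; it finishes at 161 + 60 = minute 221.
The earliest everything can be done is minute 221, which is after the deadline of 215, so it is not possible.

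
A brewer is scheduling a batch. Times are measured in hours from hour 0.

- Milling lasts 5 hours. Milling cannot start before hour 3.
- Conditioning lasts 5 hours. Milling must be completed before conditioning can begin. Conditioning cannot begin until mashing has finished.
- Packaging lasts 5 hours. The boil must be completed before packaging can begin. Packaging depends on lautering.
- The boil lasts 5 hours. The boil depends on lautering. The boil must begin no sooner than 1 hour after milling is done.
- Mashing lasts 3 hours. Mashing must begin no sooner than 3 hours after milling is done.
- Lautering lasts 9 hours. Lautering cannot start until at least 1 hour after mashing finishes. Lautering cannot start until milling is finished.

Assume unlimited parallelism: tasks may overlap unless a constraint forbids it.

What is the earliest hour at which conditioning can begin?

Milling waits on its own release at hour 3, so it starts at hour 3 and finishes at 3 + 5 = hour 8.
After milling (finishes hour 8, plus 3-hour gap → hour 11), mashing can start at hour 11 and finishes at hour 14.
Conditioning waits on milling (finishes hour 8); mashing (finishes hour 14). The latest of these is hour 14, which is the earliest conditioning can start.

14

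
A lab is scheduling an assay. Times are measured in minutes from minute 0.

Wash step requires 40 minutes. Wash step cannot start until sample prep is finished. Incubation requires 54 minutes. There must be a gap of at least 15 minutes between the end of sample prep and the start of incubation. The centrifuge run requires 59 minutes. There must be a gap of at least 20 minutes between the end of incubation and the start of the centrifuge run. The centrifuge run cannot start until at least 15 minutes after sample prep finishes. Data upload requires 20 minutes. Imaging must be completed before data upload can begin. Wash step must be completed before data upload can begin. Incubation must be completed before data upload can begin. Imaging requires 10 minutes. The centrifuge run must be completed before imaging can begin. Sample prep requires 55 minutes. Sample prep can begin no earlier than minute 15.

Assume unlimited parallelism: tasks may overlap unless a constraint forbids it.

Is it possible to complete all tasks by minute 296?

After its own release at minute 15, sample prep can start at minute 15 and finishes at minute 70.
After sample prep (finishes minute 70), wash step can start at minute 70 and finishes at minute 110.
Incubation waits on sample prep (finishes minute 70, plus 15-minute gap → minute 85), so it starts at minute 85 and finishes at 85 + 54 = minute 139.
The centrifuge run has to wait for incubation (finishes minute 139, plus 20-minute gap → minute 159); sample prep (finishes minute 70, plus 15-minute gap → minute 85). The latest of these is minute 159, so the centrifuge run runs minute 159 to 159 + 59 = minute 218.
Imaging waits on the centrifuge run (finishes minute 218), so it starts at minute 218 and finishes at 218 + 10 = minute 228.
For data upload: imaging (finishes minute 228); wash step (finishes minute 110); incubation (finishes minute 139). Taking the maximum gives a start of minute 228, and it finishes at 228 + 20 = minute 248.
Every task is finished by minute 248, which is no later than the deadline of 296, so the schedule is feasible.

Yes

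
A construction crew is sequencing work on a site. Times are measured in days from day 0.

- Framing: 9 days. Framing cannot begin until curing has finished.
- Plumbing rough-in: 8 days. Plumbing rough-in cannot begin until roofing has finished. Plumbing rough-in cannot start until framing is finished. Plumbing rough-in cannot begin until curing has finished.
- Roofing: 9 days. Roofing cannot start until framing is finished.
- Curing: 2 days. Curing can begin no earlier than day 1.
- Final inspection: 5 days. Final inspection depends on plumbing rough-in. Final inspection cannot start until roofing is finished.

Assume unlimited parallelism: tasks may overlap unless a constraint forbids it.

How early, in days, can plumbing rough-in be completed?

29

Curing waits on its own release at day 1, so it starts at day 1 and finishes at 1 + 2 = day 3.
Framing waits on curing (finishes day 3), so it starts at day 3 and finishes at 3 + 9 = day 12.
Roofing waits on framing (finishes day 12), so it starts at day 12 and finishes at 12 + 9 = day 21.
For plumbing rough-in: roofing (finishes day 21); framing (finishes day 12); curing (finishes day 3). Taking the maximum gives a start of day 21, and it finishes at 21 + 8 = day 29.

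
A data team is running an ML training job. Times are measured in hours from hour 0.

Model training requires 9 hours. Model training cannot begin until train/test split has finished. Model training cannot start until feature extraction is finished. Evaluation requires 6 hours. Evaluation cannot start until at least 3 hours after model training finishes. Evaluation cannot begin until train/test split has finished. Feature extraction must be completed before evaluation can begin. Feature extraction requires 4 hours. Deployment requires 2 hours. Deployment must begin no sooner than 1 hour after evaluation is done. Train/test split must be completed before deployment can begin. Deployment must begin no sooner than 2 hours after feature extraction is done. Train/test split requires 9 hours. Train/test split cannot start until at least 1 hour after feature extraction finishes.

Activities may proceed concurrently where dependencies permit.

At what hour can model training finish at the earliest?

23

Feature extraction has no prerequisites, so it starts at hour 0 and finishes at hour 4.
Train/test split waits on feature extraction (finishes hour 4, plus 1-hour gap → hour 5), so it starts at hour 5 and finishes at 5 + 9 = hour 14.
Model training cannot start until train/test split (finishes hour 14); feature extraction (finishes hour 4). The controlling bound is hour 14, so model training finishes at 14 + 9 = hour 23.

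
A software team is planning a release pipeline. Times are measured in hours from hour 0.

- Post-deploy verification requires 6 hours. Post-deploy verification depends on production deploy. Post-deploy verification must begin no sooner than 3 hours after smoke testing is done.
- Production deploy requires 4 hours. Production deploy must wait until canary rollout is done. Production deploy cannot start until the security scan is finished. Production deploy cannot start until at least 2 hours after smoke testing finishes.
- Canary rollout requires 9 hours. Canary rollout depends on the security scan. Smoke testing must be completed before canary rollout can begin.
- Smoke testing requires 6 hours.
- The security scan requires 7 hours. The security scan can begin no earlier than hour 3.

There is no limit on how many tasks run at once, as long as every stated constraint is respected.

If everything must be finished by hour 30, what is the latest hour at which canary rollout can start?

Nothing follows post-deploy verification; the deadline of hour 30 is its only limit. It must start by 30 − 6 = hour 24.
Production deploy has to be done before post-deploy verification (must start by hour 24). That means finishing by hour 24, i.e. starting by 24 − 4 = hour 20.
Canary rollout feeds into production deploy (must start by hour 20); so canary rollout must finish by hour 20 and therefore start by hour 11.

11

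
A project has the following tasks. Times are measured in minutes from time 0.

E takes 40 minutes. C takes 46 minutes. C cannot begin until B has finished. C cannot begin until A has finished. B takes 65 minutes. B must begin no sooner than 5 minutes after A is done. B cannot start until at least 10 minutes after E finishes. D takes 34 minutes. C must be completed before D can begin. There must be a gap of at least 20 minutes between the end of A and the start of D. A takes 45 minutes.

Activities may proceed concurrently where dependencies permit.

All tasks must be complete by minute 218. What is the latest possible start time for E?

23

D has no dependents, so it just needs to finish by minute 218. Starting by 218 − 34 = minute 184 achieves that.
C feeds into D (must start by minute 184); so C must finish by minute 184 and therefore start by minute 138.
B must finish before C (must start by minute 138). With a 65-minute duration, B must start by 138 − 65 = minute 73.
E feeds into B (must start by minute 73, minus 10-minute gap → minute 63); so E must finish by minute 63 and therefore start by minute 23.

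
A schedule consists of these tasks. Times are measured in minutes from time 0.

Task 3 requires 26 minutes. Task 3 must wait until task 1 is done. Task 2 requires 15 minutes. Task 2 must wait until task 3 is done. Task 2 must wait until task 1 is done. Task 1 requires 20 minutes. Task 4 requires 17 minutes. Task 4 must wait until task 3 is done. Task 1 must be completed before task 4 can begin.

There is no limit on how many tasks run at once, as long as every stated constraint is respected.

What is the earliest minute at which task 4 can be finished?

63

Nothing blocks task 1, so it runs from minute 0 to minute 20.
After task 1 (finishes minute 20), task 3 can start at minute 20 and finishes at minute 46.
Task 4 cannot start until task 3 (finishes minute 46); task 1 (finishes minute 20). The controlling bound is minute 46, so task 4 finishes at 46 + 17 = minute 63.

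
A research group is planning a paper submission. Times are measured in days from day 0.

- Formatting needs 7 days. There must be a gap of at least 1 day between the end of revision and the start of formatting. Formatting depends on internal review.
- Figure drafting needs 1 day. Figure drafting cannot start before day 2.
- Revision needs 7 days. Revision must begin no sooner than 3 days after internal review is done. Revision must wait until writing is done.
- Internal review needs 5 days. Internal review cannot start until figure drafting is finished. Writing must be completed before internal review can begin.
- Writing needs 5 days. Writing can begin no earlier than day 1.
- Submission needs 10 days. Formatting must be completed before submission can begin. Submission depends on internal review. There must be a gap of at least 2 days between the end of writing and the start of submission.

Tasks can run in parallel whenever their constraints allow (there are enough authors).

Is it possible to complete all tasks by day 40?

Yes

Writing waits on its own release at day 1, so it starts at day 1 and finishes at 1 + 5 = day 6.
Figure drafting cannot begin until its own release at day 2. It runs from day 2 to 2 + 1 = day 3.
Internal review needs all of figure drafting (finishes day 3); writing (finishes day 6). That puts its earliest start at day 6; it finishes at 6 + 5 = day 11.
Revision has to wait for internal review (finishes day 11, plus 3-day gap → day 14); writing (finishes day 6). The latest of these is day 14, so revision runs day 14 to 14 + 7 = day 21.
Formatting cannot start until revision (finishes day 21, plus 1-day gap → day 22); internal review (finishes day 11). The controlling bound is day 22, so formatting finishes at 22 + 7 = day 29.
Submission cannot start until formatting (finishes day 29); internal review (finishes day 11); writing (finishes day 6, plus 2-day gap → day 8). The controlling bound is day 29, so submission finishes at 29 + 10 = day 39.
Every task is finished by day 39, which is no later than the deadline of 40, so the schedule is feasible.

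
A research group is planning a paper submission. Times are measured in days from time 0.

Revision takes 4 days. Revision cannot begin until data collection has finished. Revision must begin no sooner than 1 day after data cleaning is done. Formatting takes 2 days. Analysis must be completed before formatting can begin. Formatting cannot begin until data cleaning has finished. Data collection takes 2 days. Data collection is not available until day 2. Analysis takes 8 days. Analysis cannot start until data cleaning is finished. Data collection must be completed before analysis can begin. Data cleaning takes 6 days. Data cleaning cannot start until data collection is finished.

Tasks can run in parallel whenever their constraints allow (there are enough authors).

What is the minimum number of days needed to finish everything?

20

Data collection waits on its own release at day 2, so it starts at day 2 and finishes at 2 + 2 = day 4.
Data cleaning waits on data collection (finishes day 4), so it starts at day 4 and finishes at 4 + 6 = day 10.
For revision: data collection (finishes day 4); data cleaning (finishes day 10, plus 1-day gap → day 11). Taking the maximum gives a start of day 11, and it finishes at 11 + 4 = day 15.
Analysis cannot start until data cleaning (finishes day 10); data collection (finishes day 4). The controlling bound is day 10, so analysis finishes at 10 + 8 = day 18.
Formatting has to wait for analysis (finishes day 18); data cleaning (finishes day 10). The latest of these is day 18, so formatting runs day 18 to 18 + 2 = day 20.
All tasks are finished once the last one completes. Finish times: Data collection at 4, Data cleaning at 10, Analysis at 18, Revision at 15, Formatting at 20. The latest is day 20.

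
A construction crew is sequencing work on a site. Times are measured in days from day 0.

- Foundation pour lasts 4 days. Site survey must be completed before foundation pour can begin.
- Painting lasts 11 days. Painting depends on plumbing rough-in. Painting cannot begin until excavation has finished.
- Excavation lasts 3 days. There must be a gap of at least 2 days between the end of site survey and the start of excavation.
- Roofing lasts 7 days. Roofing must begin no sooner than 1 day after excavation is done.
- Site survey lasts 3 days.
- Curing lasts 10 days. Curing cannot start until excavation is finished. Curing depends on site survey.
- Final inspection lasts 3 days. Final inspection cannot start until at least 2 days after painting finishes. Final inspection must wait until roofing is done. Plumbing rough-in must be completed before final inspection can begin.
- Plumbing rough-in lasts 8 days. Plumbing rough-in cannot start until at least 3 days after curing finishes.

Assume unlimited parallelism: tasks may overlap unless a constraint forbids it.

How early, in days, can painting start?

Site survey can start immediately at day 0; it finishes at day 3.
After site survey (finishes day 3, plus 2-day gap → day 5), excavation can start at day 5 and finishes at day 8.
Curing cannot start until excavation (finishes day 8); site survey (finishes day 3). The controlling bound is day 8, so curing finishes at 8 + 10 = day 18.
Plumbing rough-in waits on curing (finishes day 18, plus 3-day gap → day 21), so it starts at day 21 and finishes at 21 + 8 = day 29.
Painting waits on plumbing rough-in (finishes day 29); excavation (finishes day 8). The latest of these is day 29, which is the earliest painting can start.

29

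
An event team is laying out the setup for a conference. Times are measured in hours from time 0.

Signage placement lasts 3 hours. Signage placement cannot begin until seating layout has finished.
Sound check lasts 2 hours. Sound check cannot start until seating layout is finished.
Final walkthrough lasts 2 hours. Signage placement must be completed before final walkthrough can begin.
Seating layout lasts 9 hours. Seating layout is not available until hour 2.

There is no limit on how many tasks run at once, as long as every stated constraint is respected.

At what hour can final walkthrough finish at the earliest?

16

Seating layout cannot begin until its own release at hour 2. It runs from hour 2 to 2 + 9 = hour 11.
Signage placement cannot begin until seating layout (finishes hour 11). It runs from hour 11 to 11 + 3 = hour 14.
Final walkthrough cannot begin until signage placement (finishes hour 14). It runs from hour 14 to 14 + 2 = hour 16.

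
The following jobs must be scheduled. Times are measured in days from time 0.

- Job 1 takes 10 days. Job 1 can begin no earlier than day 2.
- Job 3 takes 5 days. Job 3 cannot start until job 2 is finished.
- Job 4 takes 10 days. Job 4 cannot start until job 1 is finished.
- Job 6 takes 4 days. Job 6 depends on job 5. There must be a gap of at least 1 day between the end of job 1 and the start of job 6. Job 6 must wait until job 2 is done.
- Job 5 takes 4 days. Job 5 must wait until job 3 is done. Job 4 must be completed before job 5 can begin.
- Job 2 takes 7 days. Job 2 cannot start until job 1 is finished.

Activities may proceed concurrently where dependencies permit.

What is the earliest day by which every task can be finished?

After its own release at day 2, job 1 can start at day 2 and finishes at day 12.
Job 4 cannot begin until job 1 (finishes day 12). It runs from day 12 to 12 + 10 = day 22.
Job 2 cannot begin until job 1 (finishes day 12). It runs from day 12 to 12 + 7 = day 19.
Job 3 waits on job 2 (finishes day 19), so it starts at day 19 and finishes at 19 + 5 = day 24.
Job 5 cannot start until job 3 (finishes day 24); job 4 (finishes day 22). The controlling bound is day 24, so job 5 finishes at 24 + 4 = day 28.
Job 6 has to wait for job 5 (finishes day 28); job 1 (finishes day 12, plus 1-day gap → day 13); job 2 (finishes day 19). The latest of these is day 28, so job 6 runs day 28 to 28 + 4 = day 32.
All tasks are finished once the last one completes. Finish times: Job 1 at 12, Job 2 at 19, Job 3 at 24, Job 4 at 22, Job 5 at 28, Job 6 at 32. The latest is day 32.

32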